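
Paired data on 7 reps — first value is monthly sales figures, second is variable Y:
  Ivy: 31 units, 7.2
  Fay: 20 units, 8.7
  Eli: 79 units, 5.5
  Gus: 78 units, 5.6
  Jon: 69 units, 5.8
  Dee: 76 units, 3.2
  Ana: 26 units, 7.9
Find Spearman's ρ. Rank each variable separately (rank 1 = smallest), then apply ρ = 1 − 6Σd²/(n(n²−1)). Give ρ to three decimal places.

Ranks of variable 1: 3, 1, 7, 6, 4, 5, 2
Ranks of variable 2: 5, 7, 2, 3, 4, 1, 6
d = r₁ − r₂: -2, -6, 5, 3, 0, 4, -4
d²: 4, 36, 25, 9, 0, 16, 16; Σd² = 106
ρ = 1 − 6·106/(7·48) = 1 − 636/336 = -0.893

-0.893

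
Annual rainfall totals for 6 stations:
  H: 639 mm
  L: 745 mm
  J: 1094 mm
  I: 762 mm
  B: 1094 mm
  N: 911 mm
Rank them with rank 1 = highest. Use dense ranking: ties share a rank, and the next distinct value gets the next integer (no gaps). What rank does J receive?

Sorted (descending): 1094, 1094, 911, 762, 745, 639
The 2 values of 1094 share dense rank 1.
Remaining distinct values take the next consecutive integers.
J has value 1094 mm → rank 1.

1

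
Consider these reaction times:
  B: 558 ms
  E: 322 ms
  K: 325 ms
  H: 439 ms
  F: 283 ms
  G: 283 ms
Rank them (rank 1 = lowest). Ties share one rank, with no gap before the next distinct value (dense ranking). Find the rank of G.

1

Sorted (ascending): 283, 283, 322, 325, 439, 558
The 2 values of 283 share dense rank 1.
Remaining distinct values take the next consecutive integers.
G has value 283 ms → rank 1.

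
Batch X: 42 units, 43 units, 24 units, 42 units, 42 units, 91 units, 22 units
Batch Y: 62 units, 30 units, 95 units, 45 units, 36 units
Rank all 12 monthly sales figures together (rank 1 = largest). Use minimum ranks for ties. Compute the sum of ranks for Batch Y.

Sorted (descending): 95, 91, 62, 45, 43, 42, 42, 42, 36, 30, 24, 22
The 3 values of 42 occupy positions 6–8 → each gets rank 6.
Batch Y values → pooled ranks: 62→3, 30→10, 95→1, 45→4, 36→9
Rank sum = 3 + 10 + 1 + 4 + 9 = 27

27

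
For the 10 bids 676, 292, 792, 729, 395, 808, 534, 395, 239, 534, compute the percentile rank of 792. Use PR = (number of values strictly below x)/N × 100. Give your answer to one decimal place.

N = 10.
Strictly below 792: 8. Equal to 792: 1.
PR = 8/10 × 100 = 80.0

80.0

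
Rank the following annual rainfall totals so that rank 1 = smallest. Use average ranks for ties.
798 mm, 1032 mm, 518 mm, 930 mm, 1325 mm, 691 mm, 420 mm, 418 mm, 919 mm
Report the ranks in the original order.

5, 8, 3, 7, 9, 4, 2, 1, 6

Sorted (ascending): 418, 420, 518, 691, 798, 919, 930, 1032, 1325
No ties — each value takes its position as its rank.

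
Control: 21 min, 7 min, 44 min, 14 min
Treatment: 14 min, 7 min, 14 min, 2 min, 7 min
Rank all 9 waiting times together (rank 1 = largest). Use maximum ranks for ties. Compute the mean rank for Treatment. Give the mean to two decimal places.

Sorted (descending): 44, 21, 14, 14, 14, 7, 7, 7, 2
The 3 values of 14 occupy positions 3–5 → each gets rank 5.
The 3 values of 7 occupy positions 6–8 → each gets rank 8.
Treatment values → pooled ranks: 14→5, 7→8, 14→5, 2→9, 7→8
Mean rank = (5 + 8 + 5 + 9 + 8) / 5 = 7.00

7.00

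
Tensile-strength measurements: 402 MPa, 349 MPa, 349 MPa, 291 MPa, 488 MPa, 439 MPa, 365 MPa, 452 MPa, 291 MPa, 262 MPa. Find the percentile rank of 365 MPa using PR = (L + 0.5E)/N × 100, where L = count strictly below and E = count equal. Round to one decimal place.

55.0

N = 10.
Strictly below 365: 5. Equal to 365: 1.
PR = (5 + 0.5·1)/10 × 100 = 55.0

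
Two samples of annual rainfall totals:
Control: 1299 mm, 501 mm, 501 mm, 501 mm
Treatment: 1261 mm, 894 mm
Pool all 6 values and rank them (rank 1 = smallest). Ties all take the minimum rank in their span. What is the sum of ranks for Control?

9

Sorted (ascending): 501, 501, 501, 894, 1261, 1299
The 3 values of 501 occupy positions 1–3 → each gets rank 1.
Control values → pooled ranks: 1299→6, 501→1, 501→1, 501→1
Rank sum = 6 + 1 + 1 + 1 = 9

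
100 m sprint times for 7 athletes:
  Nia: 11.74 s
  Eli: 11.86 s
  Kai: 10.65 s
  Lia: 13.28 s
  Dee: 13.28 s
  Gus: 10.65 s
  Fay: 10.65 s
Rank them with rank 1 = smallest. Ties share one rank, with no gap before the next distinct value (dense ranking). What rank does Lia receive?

Sorted (ascending): 10.65, 10.65, 10.65, 11.74, 11.86, 13.28, 13.28
The 3 values of 10.65 share dense rank 1.
The 2 values of 13.28 share dense rank 4.
Remaining distinct values take the next consecutive integers.
Lia has value 13.28 s → rank 4.

4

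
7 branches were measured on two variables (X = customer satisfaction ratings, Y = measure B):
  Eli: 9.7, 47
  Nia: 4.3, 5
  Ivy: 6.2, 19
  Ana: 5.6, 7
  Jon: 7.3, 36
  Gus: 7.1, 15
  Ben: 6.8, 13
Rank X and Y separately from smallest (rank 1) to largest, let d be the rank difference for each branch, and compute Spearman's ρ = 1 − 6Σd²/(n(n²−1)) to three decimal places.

Ranks of variable 1: 7, 1, 3, 2, 6, 5, 4
Ranks of variable 2: 7, 1, 5, 2, 6, 4, 3
d = r₁ − r₂: 0, 0, -2, 0, 0, 1, 1
d²: 0, 0, 4, 0, 0, 1, 1; Σd² = 6
ρ = 1 − 6·6/(7·48) = 1 − 36/336 = 0.893

0.893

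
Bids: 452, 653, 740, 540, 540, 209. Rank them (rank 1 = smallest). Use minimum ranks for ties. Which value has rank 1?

Sorted (ascending): 209, 452, 540, 540, 653, 740
The 2 values of 540 occupy positions 3–4 → each gets rank 3.
Rank 1 → value 209.

209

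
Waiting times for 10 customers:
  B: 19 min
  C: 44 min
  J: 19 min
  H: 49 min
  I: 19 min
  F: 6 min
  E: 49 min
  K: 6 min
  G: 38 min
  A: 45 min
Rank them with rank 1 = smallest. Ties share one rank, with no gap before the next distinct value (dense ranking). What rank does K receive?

Sorted (ascending): 6, 6, 19, 19, 19, 38, 44, 45, 49, 49
The 2 values of 6 share dense rank 1.
The 3 values of 19 share dense rank 2.
The 2 values of 49 share dense rank 6.
Remaining distinct values take the next consecutive integers.
K has value 6 min → rank 1.

1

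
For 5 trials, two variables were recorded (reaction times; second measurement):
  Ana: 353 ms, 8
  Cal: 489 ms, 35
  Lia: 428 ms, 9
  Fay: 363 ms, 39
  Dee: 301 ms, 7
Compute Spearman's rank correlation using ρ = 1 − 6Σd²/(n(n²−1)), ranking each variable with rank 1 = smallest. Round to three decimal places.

Ranks of variable 1: 2, 5, 4, 3, 1
Ranks of variable 2: 2, 4, 3, 5, 1
d = r₁ − r₂: 0, 1, 1, -2, 0
d²: 0, 1, 1, 4, 0; Σd² = 6
ρ = 1 − 6·6/(5·24) = 1 − 36/120 = 0.700

0.700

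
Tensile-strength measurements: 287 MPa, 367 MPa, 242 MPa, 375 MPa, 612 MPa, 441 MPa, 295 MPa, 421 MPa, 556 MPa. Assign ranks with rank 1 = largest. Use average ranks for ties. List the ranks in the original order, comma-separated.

8, 6, 9, 5, 1, 3, 7, 4, 2

Sorted (descending): 612, 556, 441, 421, 375, 367, 295, 287, 242
No ties — each value takes its position as its rank.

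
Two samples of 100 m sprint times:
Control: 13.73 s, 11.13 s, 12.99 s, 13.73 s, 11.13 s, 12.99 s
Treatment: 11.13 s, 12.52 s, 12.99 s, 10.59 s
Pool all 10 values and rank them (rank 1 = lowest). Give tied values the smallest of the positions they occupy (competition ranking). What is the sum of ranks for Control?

34

Sorted (ascending): 10.59, 11.13, 11.13, 11.13, 12.52, 12.99, 12.99, 12.99, 13.73, 13.73
The 3 values of 11.13 occupy positions 2–4 → each gets rank 2.
The 3 values of 12.99 occupy positions 6–8 → each gets rank 6.
The 2 values of 13.73 occupy positions 9–10 → each gets rank 9.
Control values → pooled ranks: 13.73→9, 11.13→2, 12.99→6, 13.73→9, 11.13→2, 12.99→6
Rank sum = 9 + 2 + 6 + 9 + 2 + 6 = 34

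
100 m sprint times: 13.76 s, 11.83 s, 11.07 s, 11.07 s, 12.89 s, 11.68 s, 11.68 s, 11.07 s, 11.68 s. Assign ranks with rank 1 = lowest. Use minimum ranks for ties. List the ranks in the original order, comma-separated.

Sorted (ascending): 11.07, 11.07, 11.07, 11.68, 11.68, 11.68, 11.83, 12.89, 13.76
The 3 values of 11.07 occupy positions 1–3 → each gets rank 1.
The 3 values of 11.68 occupy positions 4–6 → each gets rank 4.

9, 7, 1, 1, 8, 4, 4, 1, 4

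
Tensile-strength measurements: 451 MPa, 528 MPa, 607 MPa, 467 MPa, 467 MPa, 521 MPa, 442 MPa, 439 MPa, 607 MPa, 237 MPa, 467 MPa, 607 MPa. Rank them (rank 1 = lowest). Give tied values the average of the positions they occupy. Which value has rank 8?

Sorted (ascending): 237, 439, 442, 451, 467, 467, 467, 521, 528, 607, 607, 607
The 3 values of 467 occupy positions 5–7 → average rank 6.
The 3 values of 607 occupy positions 10–12 → average rank 11.
Rank 8 → value 521.

521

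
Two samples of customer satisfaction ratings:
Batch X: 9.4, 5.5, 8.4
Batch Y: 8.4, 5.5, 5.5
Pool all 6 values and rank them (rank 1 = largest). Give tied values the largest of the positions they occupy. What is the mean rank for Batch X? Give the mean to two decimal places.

3.33

Sorted (descending): 9.4, 8.4, 8.4, 5.5, 5.5, 5.5
The 2 values of 8.4 occupy positions 2–3 → each gets rank 3.
The 3 values of 5.5 occupy positions 4–6 → each gets rank 6.
Batch X values → pooled ranks: 9.4→1, 5.5→6, 8.4→3
Mean rank = (1 + 6 + 3) / 3 = 3.33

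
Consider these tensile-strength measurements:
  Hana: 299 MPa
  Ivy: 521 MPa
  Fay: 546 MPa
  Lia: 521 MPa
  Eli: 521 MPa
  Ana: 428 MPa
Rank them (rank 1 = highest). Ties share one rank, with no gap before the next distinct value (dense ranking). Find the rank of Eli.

Sorted (descending): 546, 521, 521, 521, 428, 299
The 3 values of 521 share dense rank 2.
Remaining distinct values take the next consecutive integers.
Eli has value 521 MPa → rank 2.

2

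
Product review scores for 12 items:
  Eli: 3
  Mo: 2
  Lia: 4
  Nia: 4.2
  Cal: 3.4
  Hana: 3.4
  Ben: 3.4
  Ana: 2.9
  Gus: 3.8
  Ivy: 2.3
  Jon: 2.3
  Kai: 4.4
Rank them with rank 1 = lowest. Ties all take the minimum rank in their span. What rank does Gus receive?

9

Sorted (ascending): 2, 2.3, 2.3, 2.9, 3, 3.4, 3.4, 3.4, 3.8, 4, 4.2, 4.4
The 2 values of 2.3 occupy positions 2–3 → each gets rank 2.
The 3 values of 3.4 occupy positions 6–8 → each gets rank 6.
Gus has value 3.8 → rank 9.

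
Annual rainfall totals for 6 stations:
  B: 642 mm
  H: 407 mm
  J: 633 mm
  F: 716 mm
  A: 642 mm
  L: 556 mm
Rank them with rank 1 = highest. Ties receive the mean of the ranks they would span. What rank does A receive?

Sorted (descending): 716, 642, 642, 633, 556, 407
The 2 values of 642 occupy positions 2–3 → average rank (2+3)/2 = 2.5.
A has value 642 mm → rank 2.5.

2.5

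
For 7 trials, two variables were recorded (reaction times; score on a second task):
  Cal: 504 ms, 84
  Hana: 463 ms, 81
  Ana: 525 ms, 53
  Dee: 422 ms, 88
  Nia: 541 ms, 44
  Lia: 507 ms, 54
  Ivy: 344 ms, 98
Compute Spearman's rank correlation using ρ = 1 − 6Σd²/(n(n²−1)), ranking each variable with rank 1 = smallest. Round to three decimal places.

-0.964

Ranks of variable 1: 4, 3, 6, 2, 7, 5, 1
Ranks of variable 2: 5, 4, 2, 6, 1, 3, 7
d = r₁ − r₂: -1, -1, 4, -4, 6, 2, -6
d²: 1, 1, 16, 16, 36, 4, 36; Σd² = 110
ρ = 1 − 6·110/(7·48) = 1 − 660/336 = -0.964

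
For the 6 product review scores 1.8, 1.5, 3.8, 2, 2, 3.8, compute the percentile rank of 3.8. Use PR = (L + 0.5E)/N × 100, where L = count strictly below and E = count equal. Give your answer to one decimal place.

N = 6.
Strictly below 3.8: 4. Equal to 3.8: 2.
PR = (4 + 0.5·2)/6 × 100 = 83.3

83.3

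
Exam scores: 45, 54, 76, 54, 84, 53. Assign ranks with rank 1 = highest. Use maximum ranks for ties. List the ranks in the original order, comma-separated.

Sorted (descending): 84, 76, 54, 54, 53, 45
The 2 values of 54 occupy positions 3–4 → each gets rank 4.

6, 4, 2, 4, 1, 5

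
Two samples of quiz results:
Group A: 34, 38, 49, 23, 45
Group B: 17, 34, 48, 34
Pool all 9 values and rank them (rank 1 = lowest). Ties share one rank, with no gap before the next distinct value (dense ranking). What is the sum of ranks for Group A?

21

Sorted (ascending): 17, 23, 34, 34, 34, 38, 45, 48, 49
The 3 values of 34 share dense rank 3.
Remaining distinct values take the next consecutive integers.
Group A values → pooled ranks: 34→3, 38→4, 49→7, 23→2, 45→5
Rank sum = 3 + 4 + 7 + 2 + 5 = 21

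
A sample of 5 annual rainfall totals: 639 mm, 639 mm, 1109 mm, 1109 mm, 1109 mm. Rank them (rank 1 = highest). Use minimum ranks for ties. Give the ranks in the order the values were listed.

4, 4, 1, 1, 1

Sorted (descending): 1109, 1109, 1109, 639, 639
The 3 values of 1109 occupy positions 1–3 → each gets rank 1.
The 2 values of 639 occupy positions 4–5 → each gets rank 4.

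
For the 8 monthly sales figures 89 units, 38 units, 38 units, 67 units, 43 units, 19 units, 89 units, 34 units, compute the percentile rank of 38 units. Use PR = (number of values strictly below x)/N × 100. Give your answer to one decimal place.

25.0

N = 8.
Strictly below 38: 2. Equal to 38: 2.
PR = 2/8 × 100 = 25.0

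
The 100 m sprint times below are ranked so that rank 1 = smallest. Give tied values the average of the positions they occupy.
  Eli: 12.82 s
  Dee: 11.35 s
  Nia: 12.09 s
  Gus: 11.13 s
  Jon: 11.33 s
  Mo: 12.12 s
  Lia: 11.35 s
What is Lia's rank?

3.5

Sorted (ascending): 11.13, 11.33, 11.35, 11.35, 12.09, 12.12, 12.82
The 2 values of 11.35 occupy positions 3–4 → average rank (3+4)/2 = 3.5.
Lia has value 11.35 s → rank 3.5.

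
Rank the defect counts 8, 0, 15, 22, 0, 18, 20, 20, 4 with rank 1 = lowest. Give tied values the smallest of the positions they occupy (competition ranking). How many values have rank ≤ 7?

Sorted (ascending): 0, 0, 4, 8, 15, 18, 20, 20, 22
The 2 values of 0 occupy positions 1–2 → each gets rank 1.
The 2 values of 20 occupy positions 7–8 → each gets rank 7.
Ranks ≤ 7: {1, 1, 3, 4, 5, 6, 7, 7} → 8 values.

8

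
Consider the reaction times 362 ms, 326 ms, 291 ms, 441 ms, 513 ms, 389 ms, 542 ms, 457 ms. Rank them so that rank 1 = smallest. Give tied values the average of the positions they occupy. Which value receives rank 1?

Sorted (ascending): 291, 326, 362, 389, 441, 457, 513, 542
No ties — each value takes its position as its rank.
Rank 1 → value 291.

291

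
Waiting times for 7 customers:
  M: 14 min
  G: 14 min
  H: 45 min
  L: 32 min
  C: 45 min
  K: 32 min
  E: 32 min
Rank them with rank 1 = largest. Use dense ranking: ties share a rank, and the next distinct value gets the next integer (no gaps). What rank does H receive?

1

Sorted (descending): 45, 45, 32, 32, 32, 14, 14
The 2 values of 45 share dense rank 1.
The 3 values of 32 share dense rank 2.
The 2 values of 14 share dense rank 3.
H has value 45 min → rank 1.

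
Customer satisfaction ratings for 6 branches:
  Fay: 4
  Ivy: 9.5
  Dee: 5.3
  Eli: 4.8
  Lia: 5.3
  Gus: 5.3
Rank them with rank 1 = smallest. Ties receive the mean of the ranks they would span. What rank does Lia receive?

4

Sorted (ascending): 4, 4.8, 5.3, 5.3, 5.3, 9.5
The 3 values of 5.3 occupy positions 3–5 → average rank 4.
Lia has value 5.3 → rank 4.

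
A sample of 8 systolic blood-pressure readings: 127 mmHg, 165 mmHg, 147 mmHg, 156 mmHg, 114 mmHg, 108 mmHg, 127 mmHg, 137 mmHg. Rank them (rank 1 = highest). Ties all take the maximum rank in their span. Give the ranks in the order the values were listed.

Sorted (descending): 165, 156, 147, 137, 127, 127, 114, 108
The 2 values of 127 occupy positions 5–6 → each gets rank 6.

6, 1, 3, 2, 7, 8, 6, 4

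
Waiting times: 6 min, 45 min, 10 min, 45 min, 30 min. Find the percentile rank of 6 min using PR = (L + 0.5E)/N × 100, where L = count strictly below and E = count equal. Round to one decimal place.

10.0

N = 5.
Strictly below 6: 0. Equal to 6: 1.
PR = (0 + 0.5·1)/5 × 100 = 10.0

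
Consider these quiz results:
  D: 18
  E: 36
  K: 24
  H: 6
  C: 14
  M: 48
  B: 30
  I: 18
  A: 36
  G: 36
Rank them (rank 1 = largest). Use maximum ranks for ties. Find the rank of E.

Sorted (descending): 48, 36, 36, 36, 30, 24, 18, 18, 14, 6
The 3 values of 36 occupy positions 2–4 → each gets rank 4.
The 2 values of 18 occupy positions 7–8 → each gets rank 8.
E has value 36 → rank 4.

4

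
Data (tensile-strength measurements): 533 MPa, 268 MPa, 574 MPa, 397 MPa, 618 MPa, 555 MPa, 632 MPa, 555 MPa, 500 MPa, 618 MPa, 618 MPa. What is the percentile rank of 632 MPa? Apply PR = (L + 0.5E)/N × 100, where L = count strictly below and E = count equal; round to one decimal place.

95.5

N = 11.
Strictly below 632: 10. Equal to 632: 1.
PR = (10 + 0.5·1)/11 × 100 = 95.5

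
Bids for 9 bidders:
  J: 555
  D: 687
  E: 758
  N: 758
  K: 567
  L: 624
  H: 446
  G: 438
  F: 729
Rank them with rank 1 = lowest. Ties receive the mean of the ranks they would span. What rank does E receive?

Sorted (ascending): 438, 446, 555, 567, 624, 687, 729, 758, 758
The 2 values of 758 occupy positions 8–9 → average rank (8+9)/2 = 8.5.
E has value 758 → rank 8.5.

8.5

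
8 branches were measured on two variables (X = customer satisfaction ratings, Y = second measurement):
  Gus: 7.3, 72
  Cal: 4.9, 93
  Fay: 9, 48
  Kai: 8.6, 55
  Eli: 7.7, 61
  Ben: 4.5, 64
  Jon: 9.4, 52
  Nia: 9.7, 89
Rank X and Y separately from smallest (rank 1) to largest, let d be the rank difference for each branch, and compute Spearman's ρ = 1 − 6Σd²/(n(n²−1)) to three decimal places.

Ranks of variable 1: 3, 2, 6, 5, 4, 1, 7, 8
Ranks of variable 2: 6, 8, 1, 3, 4, 5, 2, 7
d = r₁ − r₂: -3, -6, 5, 2, 0, -4, 5, 1
d²: 9, 36, 25, 4, 0, 16, 25, 1; Σd² = 116
ρ = 1 − 6·116/(8·63) = 1 − 696/504 = -0.381

-0.381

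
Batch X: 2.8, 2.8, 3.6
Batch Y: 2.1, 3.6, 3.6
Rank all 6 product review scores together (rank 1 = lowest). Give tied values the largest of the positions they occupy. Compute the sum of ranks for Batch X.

12

Sorted (ascending): 2.1, 2.8, 2.8, 3.6, 3.6, 3.6
The 2 values of 2.8 occupy positions 2–3 → each gets rank 3.
The 3 values of 3.6 occupy positions 4–6 → each gets rank 6.
Batch X values → pooled ranks: 2.8→3, 2.8→3, 3.6→6
Rank sum = 3 + 3 + 6 = 12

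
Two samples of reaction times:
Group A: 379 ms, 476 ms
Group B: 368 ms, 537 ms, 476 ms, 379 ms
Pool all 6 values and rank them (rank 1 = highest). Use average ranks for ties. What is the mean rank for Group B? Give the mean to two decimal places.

3.50

Sorted (descending): 537, 476, 476, 379, 379, 368
The 2 values of 476 occupy positions 2–3 → average rank (2+3)/2 = 2.5.
The 2 values of 379 occupy positions 4–5 → average rank (4+5)/2 = 4.5.
Group B values → pooled ranks: 368→6, 537→1, 476→2.5, 379→4.5
Mean rank = (6 + 1 + 2.5 + 4.5) / 4 = 3.50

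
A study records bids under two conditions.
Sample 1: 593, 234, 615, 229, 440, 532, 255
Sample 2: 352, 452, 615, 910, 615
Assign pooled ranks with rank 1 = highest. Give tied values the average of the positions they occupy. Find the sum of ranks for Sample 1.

55

Sorted (descending): 910, 615, 615, 615, 593, 532, 452, 440, 352, 255, 234, 229
The 3 values of 615 occupy positions 2–4 → average rank 3.
Sample 1 values → pooled ranks: 593→5, 234→11, 615→3, 229→12, 440→8, 532→6, 255→10
Rank sum = 5 + 11 + 3 + 12 + 8 + 6 + 10 = 55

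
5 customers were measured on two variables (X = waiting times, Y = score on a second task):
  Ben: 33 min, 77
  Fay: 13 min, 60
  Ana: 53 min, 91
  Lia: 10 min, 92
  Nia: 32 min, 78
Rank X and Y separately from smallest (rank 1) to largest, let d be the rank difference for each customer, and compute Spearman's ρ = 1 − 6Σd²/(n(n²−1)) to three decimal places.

Ranks of variable 1: 4, 2, 5, 1, 3
Ranks of variable 2: 2, 1, 4, 5, 3
d = r₁ − r₂: 2, 1, 1, -4, 0
d²: 4, 1, 1, 16, 0; Σd² = 22
ρ = 1 − 6·22/(5·24) = 1 − 132/120 = -0.100

-0.100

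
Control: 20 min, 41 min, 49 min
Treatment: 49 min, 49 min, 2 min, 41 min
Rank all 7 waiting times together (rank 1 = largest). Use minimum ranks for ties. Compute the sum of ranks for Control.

Sorted (descending): 49, 49, 49, 41, 41, 20, 2
The 3 values of 49 occupy positions 1–3 → each gets rank 1.
The 2 values of 41 occupy positions 4–5 → each gets rank 4.
Control values → pooled ranks: 20→6, 41→4, 49→1
Rank sum = 6 + 4 + 1 = 11

11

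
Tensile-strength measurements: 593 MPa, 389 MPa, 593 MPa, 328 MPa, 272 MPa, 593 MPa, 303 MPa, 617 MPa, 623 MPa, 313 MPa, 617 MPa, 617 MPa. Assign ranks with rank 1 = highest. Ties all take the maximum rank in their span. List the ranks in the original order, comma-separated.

7, 8, 7, 9, 12, 7, 11, 4, 1, 10, 4, 4

Sorted (descending): 623, 617, 617, 617, 593, 593, 593, 389, 328, 313, 303, 272
The 3 values of 617 occupy positions 2–4 → each gets rank 4.
The 3 values of 593 occupy positions 5–7 → each gets rank 7.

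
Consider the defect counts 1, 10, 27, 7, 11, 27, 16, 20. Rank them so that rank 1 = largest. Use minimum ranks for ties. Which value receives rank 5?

11

Sorted (descending): 27, 27, 20, 16, 11, 10, 7, 1
The 2 values of 27 occupy positions 1–2 → each gets rank 1.
Rank 5 → value 11.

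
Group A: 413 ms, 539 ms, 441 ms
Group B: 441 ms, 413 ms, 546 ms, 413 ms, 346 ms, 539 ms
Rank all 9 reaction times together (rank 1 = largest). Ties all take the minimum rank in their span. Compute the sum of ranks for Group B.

28

Sorted (descending): 546, 539, 539, 441, 441, 413, 413, 413, 346
The 2 values of 539 occupy positions 2–3 → each gets rank 2.
The 2 values of 441 occupy positions 4–5 → each gets rank 4.
The 3 values of 413 occupy positions 6–8 → each gets rank 6.
Group B values → pooled ranks: 441→4, 413→6, 546→1, 413→6, 346→9, 539→2
Rank sum = 4 + 6 + 1 + 6 + 9 + 2 = 28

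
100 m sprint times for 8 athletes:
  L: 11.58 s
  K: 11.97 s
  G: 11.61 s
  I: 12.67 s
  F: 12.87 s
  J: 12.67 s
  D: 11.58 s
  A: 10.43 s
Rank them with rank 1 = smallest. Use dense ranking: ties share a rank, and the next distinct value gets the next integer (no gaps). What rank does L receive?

Sorted (ascending): 10.43, 11.58, 11.58, 11.61, 11.97, 12.67, 12.67, 12.87
The 2 values of 11.58 share dense rank 2.
The 2 values of 12.67 share dense rank 5.
Remaining distinct values take the next consecutive integers.
L has value 11.58 s → rank 2.

2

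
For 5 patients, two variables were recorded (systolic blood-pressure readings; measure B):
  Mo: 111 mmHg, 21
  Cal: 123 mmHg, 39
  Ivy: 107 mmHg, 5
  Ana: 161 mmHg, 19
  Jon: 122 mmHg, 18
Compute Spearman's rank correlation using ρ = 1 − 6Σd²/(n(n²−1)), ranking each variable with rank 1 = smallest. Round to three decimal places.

Ranks of variable 1: 2, 4, 1, 5, 3
Ranks of variable 2: 4, 5, 1, 3, 2
d = r₁ − r₂: -2, -1, 0, 2, 1
d²: 4, 1, 0, 4, 1; Σd² = 10
ρ = 1 − 6·10/(5·24) = 1 − 60/120 = 0.500

0.500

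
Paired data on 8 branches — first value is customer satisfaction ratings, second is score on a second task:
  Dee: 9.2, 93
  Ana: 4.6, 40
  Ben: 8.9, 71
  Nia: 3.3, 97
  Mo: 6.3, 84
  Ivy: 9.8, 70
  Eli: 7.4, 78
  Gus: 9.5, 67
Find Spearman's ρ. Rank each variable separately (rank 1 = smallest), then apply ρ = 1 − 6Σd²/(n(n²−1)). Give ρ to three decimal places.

-0.333

Ranks of variable 1: 6, 2, 5, 1, 3, 8, 4, 7
Ranks of variable 2: 7, 1, 4, 8, 6, 3, 5, 2
d = r₁ − r₂: -1, 1, 1, -7, -3, 5, -1, 5
d²: 1, 1, 1, 49, 9, 25, 1, 25; Σd² = 112
ρ = 1 − 6·112/(8·63) = 1 − 672/504 = -0.333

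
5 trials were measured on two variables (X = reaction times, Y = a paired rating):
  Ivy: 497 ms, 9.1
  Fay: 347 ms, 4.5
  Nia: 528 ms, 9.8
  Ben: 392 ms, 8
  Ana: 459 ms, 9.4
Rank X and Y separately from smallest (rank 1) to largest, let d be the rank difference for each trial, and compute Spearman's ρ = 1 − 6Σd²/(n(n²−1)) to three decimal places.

0.900

Ranks of variable 1: 4, 1, 5, 2, 3
Ranks of variable 2: 3, 1, 5, 2, 4
d = r₁ − r₂: 1, 0, 0, 0, -1
d²: 1, 0, 0, 0, 1; Σd² = 2
ρ = 1 − 6·2/(5·24) = 1 − 12/120 = 0.900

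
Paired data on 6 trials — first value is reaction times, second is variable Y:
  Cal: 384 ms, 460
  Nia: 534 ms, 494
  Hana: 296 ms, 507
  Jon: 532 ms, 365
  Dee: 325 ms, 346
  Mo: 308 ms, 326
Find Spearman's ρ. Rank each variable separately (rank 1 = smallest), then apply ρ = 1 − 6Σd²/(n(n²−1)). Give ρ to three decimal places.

0.086

Ranks of variable 1: 4, 6, 1, 5, 3, 2
Ranks of variable 2: 4, 5, 6, 3, 2, 1
d = r₁ − r₂: 0, 1, -5, 2, 1, 1
d²: 0, 1, 25, 4, 1, 1; Σd² = 32
ρ = 1 − 6·32/(6·35) = 1 − 192/210 = 0.086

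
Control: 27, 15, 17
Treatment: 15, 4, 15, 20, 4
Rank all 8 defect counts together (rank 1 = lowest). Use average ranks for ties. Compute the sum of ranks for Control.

Sorted (ascending): 4, 4, 15, 15, 15, 17, 20, 27
The 2 values of 4 occupy positions 1–2 → average rank (1+2)/2 = 1.5.
The 3 values of 15 occupy positions 3–5 → average rank 4.
Control values → pooled ranks: 27→8, 15→4, 17→6
Rank sum = 8 + 4 + 6 = 18

18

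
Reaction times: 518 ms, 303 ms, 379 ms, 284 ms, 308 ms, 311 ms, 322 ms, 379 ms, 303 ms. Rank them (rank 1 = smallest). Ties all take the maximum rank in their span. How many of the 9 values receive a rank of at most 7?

6

Sorted (ascending): 284, 303, 303, 308, 311, 322, 379, 379, 518
The 2 values of 303 occupy positions 2–3 → each gets rank 3.
The 2 values of 379 occupy positions 7–8 → each gets rank 8.
Ranks ≤ 7: {1, 3, 3, 4, 5, 6} → 6 values.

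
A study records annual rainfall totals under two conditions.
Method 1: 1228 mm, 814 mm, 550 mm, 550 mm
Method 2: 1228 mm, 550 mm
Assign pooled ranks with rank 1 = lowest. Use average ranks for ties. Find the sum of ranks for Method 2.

Sorted (ascending): 550, 550, 550, 814, 1228, 1228
The 3 values of 550 occupy positions 1–3 → average rank 2.
The 2 values of 1228 occupy positions 5–6 → average rank (5+6)/2 = 5.5.
Method 2 values → pooled ranks: 1228→5.5, 550→2
Rank sum = 5.5 + 2 = 7.5

7.5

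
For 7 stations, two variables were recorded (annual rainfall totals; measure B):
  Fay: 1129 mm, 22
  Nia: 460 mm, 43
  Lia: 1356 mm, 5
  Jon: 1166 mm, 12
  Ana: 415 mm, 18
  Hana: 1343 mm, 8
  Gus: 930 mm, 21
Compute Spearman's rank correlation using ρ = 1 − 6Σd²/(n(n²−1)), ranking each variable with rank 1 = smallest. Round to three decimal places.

Ranks of variable 1: 4, 2, 7, 5, 1, 6, 3
Ranks of variable 2: 6, 7, 1, 3, 4, 2, 5
d = r₁ − r₂: -2, -5, 6, 2, -3, 4, -2
d²: 4, 25, 36, 4, 9, 16, 4; Σd² = 98
ρ = 1 − 6·98/(7·48) = 1 − 588/336 = -0.750

-0.750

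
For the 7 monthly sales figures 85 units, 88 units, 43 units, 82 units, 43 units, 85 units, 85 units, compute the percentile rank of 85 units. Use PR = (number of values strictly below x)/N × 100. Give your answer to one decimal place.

42.9

N = 7.
Strictly below 85: 3. Equal to 85: 3.
PR = 3/7 × 100 = 42.9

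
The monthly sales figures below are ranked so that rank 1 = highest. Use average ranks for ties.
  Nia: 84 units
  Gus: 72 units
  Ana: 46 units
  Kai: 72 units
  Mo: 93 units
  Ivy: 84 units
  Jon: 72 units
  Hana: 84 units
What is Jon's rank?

Sorted (descending): 93, 84, 84, 84, 72, 72, 72, 46
The 3 values of 84 occupy positions 2–4 → average rank 3.
The 3 values of 72 occupy positions 5–7 → average rank 6.
Jon has value 72 units → rank 6.

6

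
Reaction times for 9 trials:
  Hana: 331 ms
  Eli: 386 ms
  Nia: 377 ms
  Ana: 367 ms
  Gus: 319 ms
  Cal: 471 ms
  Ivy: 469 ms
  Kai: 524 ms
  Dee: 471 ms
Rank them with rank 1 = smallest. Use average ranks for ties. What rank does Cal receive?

7.5

Sorted (ascending): 319, 331, 367, 377, 386, 469, 471, 471, 524
The 2 values of 471 occupy positions 7–8 → average rank (7+8)/2 = 7.5.
Cal has value 471 ms → rank 7.5.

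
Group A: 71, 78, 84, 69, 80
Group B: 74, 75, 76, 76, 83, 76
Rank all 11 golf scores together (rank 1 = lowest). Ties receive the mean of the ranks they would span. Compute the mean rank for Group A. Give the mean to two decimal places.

6.20

Sorted (ascending): 69, 71, 74, 75, 76, 76, 76, 78, 80, 83, 84
The 3 values of 76 occupy positions 5–7 → average rank 6.
Group A values → pooled ranks: 71→2, 78→8, 84→11, 69→1, 80→9
Mean rank = (2 + 8 + 11 + 1 + 9) / 5 = 6.20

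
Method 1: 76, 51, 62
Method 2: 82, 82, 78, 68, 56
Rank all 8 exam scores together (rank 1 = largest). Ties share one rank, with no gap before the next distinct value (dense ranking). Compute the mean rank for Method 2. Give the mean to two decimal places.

Sorted (descending): 82, 82, 78, 76, 68, 62, 56, 51
The 2 values of 82 share dense rank 1.
Remaining distinct values take the next consecutive integers.
Method 2 values → pooled ranks: 82→1, 82→1, 78→2, 68→4, 56→6
Mean rank = (1 + 1 + 2 + 4 + 6) / 5 = 2.80

2.80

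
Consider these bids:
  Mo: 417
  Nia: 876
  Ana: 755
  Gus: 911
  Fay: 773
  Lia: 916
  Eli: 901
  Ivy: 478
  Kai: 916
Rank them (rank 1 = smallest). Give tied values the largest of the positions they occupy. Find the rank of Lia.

Sorted (ascending): 417, 478, 755, 773, 876, 901, 911, 916, 916
The 2 values of 916 occupy positions 8–9 → each gets rank 9.
Lia has value 916 → rank 9.

9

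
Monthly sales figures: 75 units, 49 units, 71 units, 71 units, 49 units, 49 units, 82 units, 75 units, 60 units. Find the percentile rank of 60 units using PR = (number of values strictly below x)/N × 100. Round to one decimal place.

N = 9.
Strictly below 60: 3. Equal to 60: 1.
PR = 3/9 × 100 = 33.3

33.3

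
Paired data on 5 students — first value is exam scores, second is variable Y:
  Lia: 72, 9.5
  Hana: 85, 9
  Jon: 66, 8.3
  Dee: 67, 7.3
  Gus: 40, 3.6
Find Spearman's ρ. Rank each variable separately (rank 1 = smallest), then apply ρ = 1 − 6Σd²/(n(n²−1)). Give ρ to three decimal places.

0.800

Ranks of variable 1: 4, 5, 2, 3, 1
Ranks of variable 2: 5, 4, 3, 2, 1
d = r₁ − r₂: -1, 1, -1, 1, 0
d²: 1, 1, 1, 1, 0; Σd² = 4
ρ = 1 − 6·4/(5·24) = 1 − 24/120 = 0.800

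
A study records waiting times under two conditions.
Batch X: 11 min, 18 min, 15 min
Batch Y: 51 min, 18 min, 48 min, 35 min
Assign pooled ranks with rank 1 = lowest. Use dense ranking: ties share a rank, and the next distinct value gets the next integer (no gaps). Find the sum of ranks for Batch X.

Sorted (ascending): 11, 15, 18, 18, 35, 48, 51
The 2 values of 18 share dense rank 3.
Remaining distinct values take the next consecutive integers.
Batch X values → pooled ranks: 11→1, 18→3, 15→2
Rank sum = 1 + 3 + 2 = 6

6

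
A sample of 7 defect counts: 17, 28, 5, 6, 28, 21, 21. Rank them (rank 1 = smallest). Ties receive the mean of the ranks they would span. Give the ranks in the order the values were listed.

3, 6.5, 1, 2, 6.5, 4.5, 4.5

Sorted (ascending): 5, 6, 17, 21, 21, 28, 28
The 2 values of 21 occupy positions 4–5 → average rank (4+5)/2 = 4.5.
The 2 values of 28 occupy positions 6–7 → average rank (6+7)/2 = 6.5.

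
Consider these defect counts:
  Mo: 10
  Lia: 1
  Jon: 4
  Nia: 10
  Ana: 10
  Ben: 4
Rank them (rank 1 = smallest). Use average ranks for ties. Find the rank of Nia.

Sorted (ascending): 1, 4, 4, 10, 10, 10
The 2 values of 4 occupy positions 2–3 → average rank (2+3)/2 = 2.5.
The 3 values of 10 occupy positions 4–6 → average rank 5.
Nia has value 10 → rank 5.

5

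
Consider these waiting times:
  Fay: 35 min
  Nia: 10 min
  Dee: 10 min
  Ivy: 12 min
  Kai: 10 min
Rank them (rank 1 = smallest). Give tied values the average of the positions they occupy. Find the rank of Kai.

2

Sorted (ascending): 10, 10, 10, 12, 35
The 3 values of 10 occupy positions 1–3 → average rank 2.
Kai has value 10 min → rank 2.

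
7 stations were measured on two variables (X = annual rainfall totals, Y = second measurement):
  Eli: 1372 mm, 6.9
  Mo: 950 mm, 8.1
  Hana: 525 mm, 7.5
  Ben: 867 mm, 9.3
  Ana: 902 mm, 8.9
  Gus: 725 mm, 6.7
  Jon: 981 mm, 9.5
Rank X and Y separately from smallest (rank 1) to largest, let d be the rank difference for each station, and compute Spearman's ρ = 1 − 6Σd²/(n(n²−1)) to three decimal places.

Ranks of variable 1: 7, 5, 1, 3, 4, 2, 6
Ranks of variable 2: 2, 4, 3, 6, 5, 1, 7
d = r₁ − r₂: 5, 1, -2, -3, -1, 1, -1
d²: 25, 1, 4, 9, 1, 1, 1; Σd² = 42
ρ = 1 − 6·42/(7·48) = 1 − 252/336 = 0.250

0.250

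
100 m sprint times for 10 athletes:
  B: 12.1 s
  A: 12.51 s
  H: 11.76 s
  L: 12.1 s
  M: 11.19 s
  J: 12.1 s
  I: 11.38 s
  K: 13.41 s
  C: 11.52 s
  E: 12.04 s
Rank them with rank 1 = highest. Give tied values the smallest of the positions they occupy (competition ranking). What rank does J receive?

3

Sorted (descending): 13.41, 12.51, 12.1, 12.1, 12.1, 12.04, 11.76, 11.52, 11.38, 11.19
The 3 values of 12.1 occupy positions 3–5 → each gets rank 3.
J has value 12.1 s → rank 3.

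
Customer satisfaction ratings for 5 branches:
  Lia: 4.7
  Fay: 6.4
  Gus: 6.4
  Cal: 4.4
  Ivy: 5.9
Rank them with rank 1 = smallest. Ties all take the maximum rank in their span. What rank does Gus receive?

5

Sorted (ascending): 4.4, 4.7, 5.9, 6.4, 6.4
The 2 values of 6.4 occupy positions 4–5 → each gets rank 5.
Gus has value 6.4 → rank 5.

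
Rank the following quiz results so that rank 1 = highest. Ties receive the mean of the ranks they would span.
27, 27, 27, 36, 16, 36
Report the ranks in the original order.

Sorted (descending): 36, 36, 27, 27, 27, 16
The 2 values of 36 occupy positions 1–2 → average rank (1+2)/2 = 1.5.
The 3 values of 27 occupy positions 3–5 → average rank 4.

4, 4, 4, 1.5, 6, 1.5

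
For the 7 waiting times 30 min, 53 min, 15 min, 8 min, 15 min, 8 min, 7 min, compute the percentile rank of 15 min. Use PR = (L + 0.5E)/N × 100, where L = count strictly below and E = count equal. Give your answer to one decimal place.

57.1

N = 7.
Strictly below 15: 3. Equal to 15: 2.
PR = (3 + 0.5·2)/7 × 100 = 57.1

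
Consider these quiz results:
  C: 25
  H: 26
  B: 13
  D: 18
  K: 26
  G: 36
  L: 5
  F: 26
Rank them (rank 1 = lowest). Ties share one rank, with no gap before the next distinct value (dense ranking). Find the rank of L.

Sorted (ascending): 5, 13, 18, 25, 26, 26, 26, 36
The 3 values of 26 share dense rank 5.
Remaining distinct values take the next consecutive integers.
L has value 5 → rank 1.

1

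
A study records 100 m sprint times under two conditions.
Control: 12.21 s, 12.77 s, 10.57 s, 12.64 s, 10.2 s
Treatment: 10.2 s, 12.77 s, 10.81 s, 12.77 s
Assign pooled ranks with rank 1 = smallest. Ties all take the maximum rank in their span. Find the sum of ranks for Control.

25

Sorted (ascending): 10.2, 10.2, 10.57, 10.81, 12.21, 12.64, 12.77, 12.77, 12.77
The 2 values of 10.2 occupy positions 1–2 → each gets rank 2.
The 3 values of 12.77 occupy positions 7–9 → each gets rank 9.
Control values → pooled ranks: 12.21→5, 12.77→9, 10.57→3, 12.64→6, 10.2→2
Rank sum = 5 + 9 + 3 + 6 + 2 = 25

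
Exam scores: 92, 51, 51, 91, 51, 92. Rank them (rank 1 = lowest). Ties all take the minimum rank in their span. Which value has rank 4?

91

Sorted (ascending): 51, 51, 51, 91, 92, 92
The 3 values of 51 occupy positions 1–3 → each gets rank 1.
The 2 values of 92 occupy positions 5–6 → each gets rank 5.
Rank 4 → value 91.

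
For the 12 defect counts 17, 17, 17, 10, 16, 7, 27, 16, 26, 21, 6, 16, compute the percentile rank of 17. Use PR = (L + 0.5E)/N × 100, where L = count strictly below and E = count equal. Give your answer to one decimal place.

62.5

N = 12.
Strictly below 17: 6. Equal to 17: 3.
PR = (6 + 0.5·3)/12 × 100 = 62.5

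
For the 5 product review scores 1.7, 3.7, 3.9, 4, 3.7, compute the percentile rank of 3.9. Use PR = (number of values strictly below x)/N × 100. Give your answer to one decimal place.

N = 5.
Strictly below 3.9: 3. Equal to 3.9: 1.
PR = 3/5 × 100 = 60.0

60.0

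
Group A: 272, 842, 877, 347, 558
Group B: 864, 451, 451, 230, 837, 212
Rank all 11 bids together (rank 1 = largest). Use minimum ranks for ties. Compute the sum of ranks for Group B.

Sorted (descending): 877, 864, 842, 837, 558, 451, 451, 347, 272, 230, 212
The 2 values of 451 occupy positions 6–7 → each gets rank 6.
Group B values → pooled ranks: 864→2, 451→6, 451→6, 230→10, 837→4, 212→11
Rank sum = 2 + 6 + 6 + 10 + 4 + 11 = 39

39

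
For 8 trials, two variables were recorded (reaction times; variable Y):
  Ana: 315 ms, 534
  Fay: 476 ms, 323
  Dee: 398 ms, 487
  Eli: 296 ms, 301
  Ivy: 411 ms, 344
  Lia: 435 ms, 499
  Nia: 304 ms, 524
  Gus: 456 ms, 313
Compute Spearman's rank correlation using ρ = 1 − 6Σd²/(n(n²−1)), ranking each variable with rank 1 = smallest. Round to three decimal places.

-0.214

Ranks of variable 1: 3, 8, 4, 1, 5, 6, 2, 7
Ranks of variable 2: 8, 3, 5, 1, 4, 6, 7, 2
d = r₁ − r₂: -5, 5, -1, 0, 1, 0, -5, 5
d²: 25, 25, 1, 0, 1, 0, 25, 25; Σd² = 102
ρ = 1 − 6·102/(8·63) = 1 − 612/504 = -0.214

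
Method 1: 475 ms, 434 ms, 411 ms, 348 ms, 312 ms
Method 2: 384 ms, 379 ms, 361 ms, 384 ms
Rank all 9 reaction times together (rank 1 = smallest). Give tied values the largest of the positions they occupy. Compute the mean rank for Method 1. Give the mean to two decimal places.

Sorted (ascending): 312, 348, 361, 379, 384, 384, 411, 434, 475
The 2 values of 384 occupy positions 5–6 → each gets rank 6.
Method 1 values → pooled ranks: 475→9, 434→8, 411→7, 348→2, 312→1
Mean rank = (9 + 8 + 7 + 2 + 1) / 5 = 5.40

5.40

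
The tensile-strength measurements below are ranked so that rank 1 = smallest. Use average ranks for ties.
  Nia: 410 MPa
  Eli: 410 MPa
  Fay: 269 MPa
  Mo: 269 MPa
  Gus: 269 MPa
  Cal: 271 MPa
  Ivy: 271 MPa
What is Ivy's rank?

4.5

Sorted (ascending): 269, 269, 269, 271, 271, 410, 410
The 3 values of 269 occupy positions 1–3 → average rank 2.
The 2 values of 271 occupy positions 4–5 → average rank (4+5)/2 = 4.5.
The 2 values of 410 occupy positions 6–7 → average rank (6+7)/2 = 6.5.
Ivy has value 271 MPa → rank 4.5.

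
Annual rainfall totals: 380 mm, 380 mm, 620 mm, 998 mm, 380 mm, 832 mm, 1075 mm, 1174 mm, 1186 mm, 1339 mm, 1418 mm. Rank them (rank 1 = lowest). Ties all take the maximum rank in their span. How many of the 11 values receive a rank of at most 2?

0

Sorted (ascending): 380, 380, 380, 620, 832, 998, 1075, 1174, 1186, 1339, 1418
The 3 values of 380 occupy positions 1–3 → each gets rank 3.
Ranks ≤ 2: {} → 0 values.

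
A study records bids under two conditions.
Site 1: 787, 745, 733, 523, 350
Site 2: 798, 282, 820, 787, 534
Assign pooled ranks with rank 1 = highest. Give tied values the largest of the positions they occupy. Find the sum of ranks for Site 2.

Sorted (descending): 820, 798, 787, 787, 745, 733, 534, 523, 350, 282
The 2 values of 787 occupy positions 3–4 → each gets rank 4.
Site 2 values → pooled ranks: 798→2, 282→10, 820→1, 787→4, 534→7
Rank sum = 2 + 10 + 1 + 4 + 7 = 24

24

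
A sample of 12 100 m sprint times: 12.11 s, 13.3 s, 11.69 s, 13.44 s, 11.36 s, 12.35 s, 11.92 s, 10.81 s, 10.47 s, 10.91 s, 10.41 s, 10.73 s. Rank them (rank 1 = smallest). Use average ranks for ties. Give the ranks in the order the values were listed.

9, 11, 7, 12, 6, 10, 8, 4, 2, 5, 1, 3

Sorted (ascending): 10.41, 10.47, 10.73, 10.81, 10.91, 11.36, 11.69, 11.92, 12.11, 12.35, 13.3, 13.44
No ties — each value takes its position as its rank.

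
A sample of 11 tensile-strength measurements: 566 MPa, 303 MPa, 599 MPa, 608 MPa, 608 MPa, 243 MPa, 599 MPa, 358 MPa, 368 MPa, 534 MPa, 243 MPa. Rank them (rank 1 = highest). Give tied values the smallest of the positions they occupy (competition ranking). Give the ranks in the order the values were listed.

Sorted (descending): 608, 608, 599, 599, 566, 534, 368, 358, 303, 243, 243
The 2 values of 608 occupy positions 1–2 → each gets rank 1.
The 2 values of 599 occupy positions 3–4 → each gets rank 3.
The 2 values of 243 occupy positions 10–11 → each gets rank 10.

5, 9, 3, 1, 1, 10, 3, 8, 7, 6, 10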